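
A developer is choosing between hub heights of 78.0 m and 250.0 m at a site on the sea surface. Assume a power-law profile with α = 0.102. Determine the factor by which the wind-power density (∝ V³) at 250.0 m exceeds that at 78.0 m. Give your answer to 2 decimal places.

Speed ratio: V_B/V_A = (z_B/z_A)^α = (250.0/78.0)^0.102 = (3.2051)^0.102 = 1.12615
Power-density ratio: P_B/P_A = (V_B/V_A)³ = (1.12615)³ = 1.42820

1.43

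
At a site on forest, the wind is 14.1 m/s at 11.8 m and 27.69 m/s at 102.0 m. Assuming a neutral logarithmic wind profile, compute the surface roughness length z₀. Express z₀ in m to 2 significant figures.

Log law: V(z) ∝ ln(z/z₀). With r = V₁/V₂ = 14.1/27.69 = 0.50921,
r · ln(z₂/z₀) = ln(z₁/z₀) ⇒ ln z₀ = (ln z₁ − r·ln z₂)/(1 − r)
ln z₀ = (2.46810 − 0.50921×4.62497) / 0.49079 = 0.2303
z₀ = exp(0.2303) = 1.259 m

z₀ ≈ 1.3 m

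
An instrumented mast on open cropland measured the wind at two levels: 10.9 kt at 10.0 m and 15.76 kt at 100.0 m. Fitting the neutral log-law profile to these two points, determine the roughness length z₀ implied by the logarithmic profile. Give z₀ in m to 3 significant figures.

z₀ ≈ 0.0572 m

Log law: V(z) ∝ ln(z/z₀). With r = V₁/V₂ = 10.9/15.76 = 0.69162,
r · ln(z₂/z₀) = ln(z₁/z₀) ⇒ ln z₀ = (ln z₁ − r·ln z₂)/(1 − r)
ln z₀ = (2.30259 − 0.69162×4.60517) / 0.30838 = -2.8616
z₀ = exp(-2.8616) = 0.05717 m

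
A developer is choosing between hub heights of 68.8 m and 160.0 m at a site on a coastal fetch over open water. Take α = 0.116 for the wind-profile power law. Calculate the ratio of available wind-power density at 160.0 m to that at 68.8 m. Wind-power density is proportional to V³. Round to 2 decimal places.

1.34

Speed ratio: V_B/V_A = (z_B/z_A)^α = (160.0/68.8)^0.116 = (2.3256)^0.116 = 1.10285
Power-density ratio: P_B/P_A = (V_B/V_A)³ = (1.10285)³ = 1.34138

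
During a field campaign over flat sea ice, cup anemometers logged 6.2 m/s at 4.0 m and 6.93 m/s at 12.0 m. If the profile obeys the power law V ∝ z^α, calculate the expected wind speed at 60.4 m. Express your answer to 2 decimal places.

8.16 m/s

First find α: α = ln(V₂/V₁)/ln(z₂/z₁) = ln(6.93/6.2)/ln(12.0/4.0) = 0.11131/1.09861 = 0.1013
Extrapolate from 12.0 m to 60.4 m: V₃ = 6.93 × (60.4/12.0)^0.1013 = 6.93 × 1.1779 = 8.1629 m/s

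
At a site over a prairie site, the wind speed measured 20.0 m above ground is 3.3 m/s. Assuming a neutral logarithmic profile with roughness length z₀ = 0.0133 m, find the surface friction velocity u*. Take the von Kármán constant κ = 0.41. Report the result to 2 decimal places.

Log law: V(z) = (u*/κ) · ln(z/z₀) ⇒ u* = κ · V / ln(z/z₀)
u* = 0.41 × 3.3 / ln(20.0/0.0133) = 0.41 × 3.3 / 7.3157
   = 1.3530 / 7.3157 = 0.1849 m/s

u* ≈ 0.18 m/s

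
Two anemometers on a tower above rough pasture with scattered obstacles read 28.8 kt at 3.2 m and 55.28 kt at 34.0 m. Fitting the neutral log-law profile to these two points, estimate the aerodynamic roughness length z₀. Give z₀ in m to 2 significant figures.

z₀ ≈ 0.24 m

Log law: V(z) ∝ ln(z/z₀). With r = V₁/V₂ = 28.8/55.28 = 0.52098,
r · ln(z₂/z₀) = ln(z₁/z₀) ⇒ ln z₀ = (ln z₁ − r·ln z₂)/(1 − r)
ln z₀ = (1.16315 − 0.52098×3.52636) / 0.47902 = -1.4071
z₀ = exp(-1.4071) = 0.2449 m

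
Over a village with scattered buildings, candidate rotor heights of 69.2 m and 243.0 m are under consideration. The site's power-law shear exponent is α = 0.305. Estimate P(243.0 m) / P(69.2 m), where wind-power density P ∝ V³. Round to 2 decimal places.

3.16

Speed ratio: V_B/V_A = (z_B/z_A)^α = (243.0/69.2)^0.305 = (3.5116)^0.305 = 1.46682
Power-density ratio: P_B/P_A = (V_B/V_A)³ = (1.46682)³ = 3.15597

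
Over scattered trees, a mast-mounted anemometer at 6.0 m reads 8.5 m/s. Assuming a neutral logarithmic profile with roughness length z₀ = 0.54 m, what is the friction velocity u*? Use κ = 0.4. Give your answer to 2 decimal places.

Log law: V(z) = (u*/κ) · ln(z/z₀) ⇒ u* = κ · V / ln(z/z₀)
u* = 0.4 × 8.5 / ln(6.0/0.54) = 0.4 × 8.5 / 2.4079
   = 3.4000 / 2.4079 = 1.4120 m/s

u* ≈ 1.41 m/s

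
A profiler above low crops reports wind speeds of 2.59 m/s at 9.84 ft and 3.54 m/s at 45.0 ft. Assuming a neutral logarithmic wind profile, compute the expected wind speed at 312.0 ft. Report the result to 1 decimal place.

Log law: V ∝ ln(z/z₀). From the pair, with r = V₁/V₂ = 0.73164,
ln z₀ = (ln z₁ − r·ln z₂)/(1 − r) = (2.2865 − 0.73164×3.8067)/0.26836 = -1.8581 → z₀ = 0.1560 ft
V₃ = V₁ · ln(z₃/z₀)/ln(z₁/z₀) = 2.59 × 7.6011/4.1446 = 4.7500 m/s

4.8 m/s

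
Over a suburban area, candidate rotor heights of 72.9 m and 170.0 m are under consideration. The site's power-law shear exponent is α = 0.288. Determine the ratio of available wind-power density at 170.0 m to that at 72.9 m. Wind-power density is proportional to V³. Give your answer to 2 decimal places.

Speed ratio: V_B/V_A = (z_B/z_A)^α = (170.0/72.9)^0.288 = (2.3320)^0.288 = 1.27616
Power-density ratio: P_B/P_A = (V_B/V_A)³ = (1.27616)³ = 2.07831

2.08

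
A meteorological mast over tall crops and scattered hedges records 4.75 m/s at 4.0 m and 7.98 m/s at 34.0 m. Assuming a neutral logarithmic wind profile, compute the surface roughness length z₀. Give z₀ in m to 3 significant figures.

Log law: V(z) ∝ ln(z/z₀). With r = V₁/V₂ = 4.75/7.98 = 0.59524,
r · ln(z₂/z₀) = ln(z₁/z₀) ⇒ ln z₀ = (ln z₁ − r·ln z₂)/(1 − r)
ln z₀ = (1.38629 − 0.59524×3.52636) / 0.40476 = -1.7609
z₀ = exp(-1.7609) = 0.1719 m

z₀ ≈ 0.172 m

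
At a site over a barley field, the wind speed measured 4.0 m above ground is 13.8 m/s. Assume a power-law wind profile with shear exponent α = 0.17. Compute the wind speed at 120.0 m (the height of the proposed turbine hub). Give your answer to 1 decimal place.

24.6 m/s

Power-law profile: V₂ = V₁ · (z₂/z₁)^α
V₂ = 13.8 × (120.0/4.0)^0.17 = 13.8 × (30.0000)^0.17
    = 13.8 × 1.7828 = 24.6031 m/s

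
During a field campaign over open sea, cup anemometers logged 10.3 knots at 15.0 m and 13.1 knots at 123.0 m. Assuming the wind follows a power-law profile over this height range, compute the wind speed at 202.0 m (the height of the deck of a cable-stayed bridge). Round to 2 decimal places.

13.86 knots

First find α: α = ln(V₂/V₁)/ln(z₂/z₁) = ln(13.1/10.3)/ln(123.0/15.0) = 0.24047/2.10413 = 0.1143
Extrapolate from 123.0 m to 202.0 m: V₃ = 13.1 × (202.0/123.0)^0.1143 = 13.1 × 1.0583 = 13.8642 knots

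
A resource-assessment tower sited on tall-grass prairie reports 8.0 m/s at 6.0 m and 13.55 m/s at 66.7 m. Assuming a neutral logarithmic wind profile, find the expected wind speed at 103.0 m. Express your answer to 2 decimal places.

14.55 m/s

Log law: V ∝ ln(z/z₀). From the pair, with r = V₁/V₂ = 0.59041,
ln z₀ = (ln z₁ − r·ln z₂)/(1 − r) = (1.7918 − 0.59041×4.2002)/0.40959 = -1.6799 → z₀ = 0.1864 m
V₃ = V₁ · ln(z₃/z₀)/ln(z₁/z₀) = 8.0 × 6.3146/3.4716 = 14.5513 m/s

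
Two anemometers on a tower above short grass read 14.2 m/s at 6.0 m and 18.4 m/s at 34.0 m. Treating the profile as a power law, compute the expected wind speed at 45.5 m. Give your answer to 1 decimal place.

19.2 m/s

First find α: α = ln(V₂/V₁)/ln(z₂/z₁) = ln(18.4/14.2)/ln(34.0/6.0) = 0.25911/1.73460 = 0.1494
Extrapolate from 34.0 m to 45.5 m: V₃ = 18.4 × (45.5/34.0)^0.1494 = 18.4 × 1.0445 = 19.2185 m/s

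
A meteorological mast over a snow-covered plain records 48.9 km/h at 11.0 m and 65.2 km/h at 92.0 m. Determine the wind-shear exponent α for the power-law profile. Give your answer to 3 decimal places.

Power law: V₂/V₁ = (z₂/z₁)^α ⇒ α = ln(V₂/V₁) / ln(z₂/z₁)
α = ln(65.2/48.9) / ln(92.0/11.0) = ln(1.3333) / ln(8.3636)
  = 0.28768 / 2.12389 = 0.13545

α ≈ 0.135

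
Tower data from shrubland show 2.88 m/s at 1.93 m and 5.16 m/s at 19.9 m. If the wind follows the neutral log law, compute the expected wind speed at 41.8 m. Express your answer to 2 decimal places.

5.89 m/s

Log law: V ∝ ln(z/z₀). From the pair, with r = V₁/V₂ = 0.55814,
ln z₀ = (ln z₁ − r·ln z₂)/(1 − r) = (0.6575 − 0.55814×2.9907)/0.44186 = -2.2897 → z₀ = 0.1013 m
V₃ = V₁ · ln(z₃/z₀)/ln(z₁/z₀) = 2.88 × 6.0226/2.9472 = 5.8853 m/s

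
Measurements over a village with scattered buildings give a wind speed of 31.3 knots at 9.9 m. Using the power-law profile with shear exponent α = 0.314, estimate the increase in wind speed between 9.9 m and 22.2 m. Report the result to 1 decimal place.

Power law: V₂ = V₁ · (z₂/z₁)^α = 31.3 × (2.2424)^0.314 = 40.3339 knots
ΔV = 40.3339 − 31.3 = 9.0339 knots

9.0 knots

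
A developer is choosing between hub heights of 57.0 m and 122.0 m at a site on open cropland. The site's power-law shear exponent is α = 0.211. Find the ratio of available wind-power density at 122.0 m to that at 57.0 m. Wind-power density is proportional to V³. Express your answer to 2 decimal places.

1.62

Speed ratio: V_B/V_A = (z_B/z_A)^α = (122.0/57.0)^0.211 = (2.1404)^0.211 = 1.17417
Power-density ratio: P_B/P_A = (V_B/V_A)³ = (1.17417)³ = 1.61881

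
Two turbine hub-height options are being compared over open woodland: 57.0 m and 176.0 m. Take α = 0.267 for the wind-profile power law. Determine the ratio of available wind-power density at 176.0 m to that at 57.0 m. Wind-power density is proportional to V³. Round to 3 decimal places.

2.467

Speed ratio: V_B/V_A = (z_B/z_A)^α = (176.0/57.0)^0.267 = (3.0877)^0.267 = 1.35124
Power-density ratio: P_B/P_A = (V_B/V_A)³ = (1.35124)³ = 2.46717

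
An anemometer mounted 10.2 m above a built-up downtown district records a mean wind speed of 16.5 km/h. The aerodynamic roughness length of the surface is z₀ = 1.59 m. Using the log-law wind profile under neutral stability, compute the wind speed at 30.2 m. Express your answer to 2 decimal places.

Log law: V(z) ∝ ln(z/z₀), so V₂/V₁ = ln(z₂/z₀) / ln(z₁/z₀).
ln(30.2/1.59) = 2.9441, ln(10.2/1.59) = 1.8587
V₂ = 16.5 × 2.9441/1.8587 = 16.5 × 1.5840 = 26.1360 km/h

26.14 km/h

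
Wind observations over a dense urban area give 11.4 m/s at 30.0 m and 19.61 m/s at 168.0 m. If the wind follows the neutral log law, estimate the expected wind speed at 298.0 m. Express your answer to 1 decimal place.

22.3 m/s

Log law: V ∝ ln(z/z₀). From the pair, with r = V₁/V₂ = 0.58134,
ln z₀ = (ln z₁ − r·ln z₂)/(1 − r) = (3.4012 − 0.58134×5.1240)/0.41866 = 1.0090 → z₀ = 2.743 m
V₃ = V₁ · ln(z₃/z₀)/ln(z₁/z₀) = 11.4 × 4.6880/2.3921 = 22.3413 m/s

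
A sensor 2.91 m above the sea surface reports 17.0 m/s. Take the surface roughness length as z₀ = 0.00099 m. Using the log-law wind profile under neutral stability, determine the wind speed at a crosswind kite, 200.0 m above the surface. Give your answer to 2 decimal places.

Log law: V(z) ∝ ln(z/z₀), so V₂/V₁ = ln(z₂/z₀) / ln(z₁/z₀).
ln(200.0/0.00099) = 12.2161, ln(2.91/0.00099) = 7.9860
V₂ = 17.0 × 12.2161/7.9860 = 17.0 × 1.5297 = 26.0049 m/s

26.00 m/s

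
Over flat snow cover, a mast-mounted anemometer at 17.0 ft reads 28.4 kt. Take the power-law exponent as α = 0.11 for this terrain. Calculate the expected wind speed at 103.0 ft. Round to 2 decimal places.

34.62 kt

Power-law profile: V₂ = V₁ · (z₂/z₁)^α
V₂ = 28.4 × (103.0/17.0)^0.11 = 28.4 × (6.0588)^0.11
    = 28.4 × 1.2192 = 34.6243 kt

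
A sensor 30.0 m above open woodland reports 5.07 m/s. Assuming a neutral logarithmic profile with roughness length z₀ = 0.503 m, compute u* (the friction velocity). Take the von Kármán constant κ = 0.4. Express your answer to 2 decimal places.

u* ≈ 0.50 m/s

Log law: V(z) = (u*/κ) · ln(z/z₀) ⇒ u* = κ · V / ln(z/z₀)
u* = 0.4 × 5.07 / ln(30.0/0.503) = 0.4 × 5.07 / 4.0884
   = 2.0280 / 4.0884 = 0.4960 m/s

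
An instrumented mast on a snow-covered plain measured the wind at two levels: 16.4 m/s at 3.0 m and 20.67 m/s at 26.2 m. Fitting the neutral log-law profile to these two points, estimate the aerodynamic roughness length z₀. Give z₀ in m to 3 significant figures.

z₀ ≈ 0.000728 m

Log law: V(z) ∝ ln(z/z₀). With r = V₁/V₂ = 16.4/20.67 = 0.79342,
r · ln(z₂/z₀) = ln(z₁/z₀) ⇒ ln z₀ = (ln z₁ − r·ln z₂)/(1 − r)
ln z₀ = (1.09861 − 0.79342×3.26576) / 0.20658 = -7.2249
z₀ = exp(-7.2249) = 0.0007283 m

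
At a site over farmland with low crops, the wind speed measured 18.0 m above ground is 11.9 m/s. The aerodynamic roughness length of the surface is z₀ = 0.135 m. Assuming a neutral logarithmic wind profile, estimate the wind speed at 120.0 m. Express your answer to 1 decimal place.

16.5 m/s

Log law: V(z) ∝ ln(z/z₀), so V₂/V₁ = ln(z₂/z₀) / ln(z₁/z₀).
ln(120.0/0.135) = 6.7900, ln(18.0/0.135) = 4.8929
V₂ = 11.9 × 6.7900/4.8929 = 11.9 × 1.3877 = 16.5140 m/s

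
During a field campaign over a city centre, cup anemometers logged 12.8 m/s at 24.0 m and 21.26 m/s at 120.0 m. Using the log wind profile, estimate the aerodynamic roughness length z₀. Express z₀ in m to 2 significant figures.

Log law: V(z) ∝ ln(z/z₀). With r = V₁/V₂ = 12.8/21.26 = 0.60207,
r · ln(z₂/z₀) = ln(z₁/z₀) ⇒ ln z₀ = (ln z₁ − r·ln z₂)/(1 − r)
ln z₀ = (3.17805 − 0.60207×4.78749) / 0.39793 = 0.7430
z₀ = exp(0.7430) = 2.102 m

z₀ ≈ 2.1 m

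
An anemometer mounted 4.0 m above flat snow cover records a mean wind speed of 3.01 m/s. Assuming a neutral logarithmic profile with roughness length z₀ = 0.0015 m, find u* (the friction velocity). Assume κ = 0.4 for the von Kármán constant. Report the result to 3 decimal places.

Log law: V(z) = (u*/κ) · ln(z/z₀) ⇒ u* = κ · V / ln(z/z₀)
u* = 0.4 × 3.01 / ln(4.0/0.0015) = 0.4 × 3.01 / 7.8886
   = 1.2040 / 7.8886 = 0.1526 m/s

u* ≈ 0.153 m/s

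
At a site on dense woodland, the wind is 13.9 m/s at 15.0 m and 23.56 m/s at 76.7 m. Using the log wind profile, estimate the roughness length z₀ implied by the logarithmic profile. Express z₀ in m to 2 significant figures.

z₀ ≈ 1.4 m

Log law: V(z) ∝ ln(z/z₀). With r = V₁/V₂ = 13.9/23.56 = 0.58998,
r · ln(z₂/z₀) = ln(z₁/z₀) ⇒ ln z₀ = (ln z₁ − r·ln z₂)/(1 − r)
ln z₀ = (2.70805 − 0.58998×4.33990) / 0.41002 = 0.3599
z₀ = exp(0.3599) = 1.433 m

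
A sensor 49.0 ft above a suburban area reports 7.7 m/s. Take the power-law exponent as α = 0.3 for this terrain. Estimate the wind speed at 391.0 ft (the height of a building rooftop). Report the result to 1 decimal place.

Power-law profile: V₂ = V₁ · (z₂/z₁)^α
V₂ = 7.7 × (391.0/49.0)^0.3 = 7.7 × (7.9796)^0.3
    = 7.7 × 1.8646 = 14.3577 m/s

14.4 m/s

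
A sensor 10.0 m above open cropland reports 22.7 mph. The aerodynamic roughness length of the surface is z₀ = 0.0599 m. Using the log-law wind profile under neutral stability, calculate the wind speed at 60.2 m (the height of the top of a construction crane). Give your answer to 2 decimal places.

Log law: V(z) ∝ ln(z/z₀), so V₂/V₁ = ln(z₂/z₀) / ln(z₁/z₀).
ln(60.2/0.0599) = 6.9128, ln(10.0/0.0599) = 5.1177
V₂ = 22.7 × 6.9128/5.1177 = 22.7 × 1.3508 = 30.6623 mph

30.66 mph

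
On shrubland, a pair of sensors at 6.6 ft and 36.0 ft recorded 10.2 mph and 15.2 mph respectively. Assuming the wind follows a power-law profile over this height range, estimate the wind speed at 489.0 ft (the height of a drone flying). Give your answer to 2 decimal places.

First find α: α = ln(V₂/V₁)/ln(z₂/z₁) = ln(15.2/10.2)/ln(36.0/6.6) = 0.39891/1.69645 = 0.2351
Extrapolate from 36.0 ft to 489.0 ft: V₃ = 15.2 × (489.0/36.0)^0.2351 = 15.2 × 1.8468 = 28.0713 mph

28.07 mph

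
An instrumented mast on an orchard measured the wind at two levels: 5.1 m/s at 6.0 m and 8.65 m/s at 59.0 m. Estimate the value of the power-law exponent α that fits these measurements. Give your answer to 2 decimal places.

Power law: V₂/V₁ = (z₂/z₁)^α ⇒ α = ln(V₂/V₁) / ln(z₂/z₁)
α = ln(8.65/5.1) / ln(59.0/6.0) = ln(1.6961) / ln(9.8333)
  = 0.52832 / 2.28578 = 0.23113

α ≈ 0.23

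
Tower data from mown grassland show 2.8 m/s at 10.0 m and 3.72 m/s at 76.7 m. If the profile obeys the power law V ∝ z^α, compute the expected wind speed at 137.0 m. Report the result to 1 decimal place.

First find α: α = ln(V₂/V₁)/ln(z₂/z₁) = ln(3.72/2.8)/ln(76.7/10.0) = 0.28410/2.03732 = 0.1395
Extrapolate from 76.7 m to 137.0 m: V₃ = 3.72 × (137.0/76.7)^0.1395 = 3.72 × 1.0843 = 4.0334 m/s

4.0 m/s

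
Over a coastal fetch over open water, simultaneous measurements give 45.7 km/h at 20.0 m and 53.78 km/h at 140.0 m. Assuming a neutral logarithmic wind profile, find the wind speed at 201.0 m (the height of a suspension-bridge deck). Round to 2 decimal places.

55.28 km/h

Log law: V ∝ ln(z/z₀). From the pair, with r = V₁/V₂ = 0.84976,
ln z₀ = (ln z₁ − r·ln z₂)/(1 − r) = (2.9957 − 0.84976×4.9416)/0.15024 = -8.0102 → z₀ = 0.0003321 m
V₃ = V₁ · ln(z₃/z₀)/ln(z₁/z₀) = 45.7 × 13.3135/11.0060 = 55.2817 km/h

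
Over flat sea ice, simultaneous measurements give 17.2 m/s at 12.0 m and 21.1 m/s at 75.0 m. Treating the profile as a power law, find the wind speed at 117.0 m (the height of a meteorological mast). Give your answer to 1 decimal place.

22.2 m/s

First find α: α = ln(V₂/V₁)/ln(z₂/z₁) = ln(21.1/17.2)/ln(75.0/12.0) = 0.20436/1.83258 = 0.1115
Extrapolate from 75.0 m to 117.0 m: V₃ = 21.1 × (117.0/75.0)^0.1115 = 21.1 × 1.0508 = 22.1727 m/s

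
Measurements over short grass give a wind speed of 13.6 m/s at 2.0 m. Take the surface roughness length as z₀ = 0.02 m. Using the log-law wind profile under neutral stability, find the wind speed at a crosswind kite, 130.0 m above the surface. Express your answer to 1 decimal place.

Log law: V(z) ∝ ln(z/z₀), so V₂/V₁ = ln(z₂/z₀) / ln(z₁/z₀).
ln(130.0/0.02) = 8.7796, ln(2.0/0.02) = 4.6052
V₂ = 13.6 × 8.7796/4.6052 = 13.6 × 1.9065 = 25.9278 m/s

25.9 m/s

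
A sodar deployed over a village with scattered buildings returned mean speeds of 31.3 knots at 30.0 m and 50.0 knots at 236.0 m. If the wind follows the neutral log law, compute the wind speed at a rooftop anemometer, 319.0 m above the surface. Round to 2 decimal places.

Log law: V ∝ ln(z/z₀). From the pair, with r = V₁/V₂ = 0.62600,
ln z₀ = (ln z₁ − r·ln z₂)/(1 − r) = (3.4012 − 0.62600×5.4638)/0.37400 = -0.0512 → z₀ = 0.9501 m
V₃ = V₁ · ln(z₃/z₀)/ln(z₁/z₀) = 31.3 × 5.8164/3.4524 = 52.7321 knots

52.73 knots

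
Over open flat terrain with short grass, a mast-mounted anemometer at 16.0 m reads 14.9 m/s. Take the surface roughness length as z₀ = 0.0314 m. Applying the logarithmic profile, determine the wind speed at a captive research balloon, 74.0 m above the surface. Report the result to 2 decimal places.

18.56 m/s

Log law: V(z) ∝ ln(z/z₀), so V₂/V₁ = ln(z₂/z₀) / ln(z₁/z₀).
ln(74.0/0.0314) = 7.7650, ln(16.0/0.0314) = 6.2335
V₂ = 14.9 × 7.7650/6.2335 = 14.9 × 1.2457 = 18.5607 m/s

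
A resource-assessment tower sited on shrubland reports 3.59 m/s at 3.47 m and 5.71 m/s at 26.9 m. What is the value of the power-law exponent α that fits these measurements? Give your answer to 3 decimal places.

Power law: V₂/V₁ = (z₂/z₁)^α ⇒ α = ln(V₂/V₁) / ln(z₂/z₁)
α = ln(5.71/3.59) / ln(26.9/3.47) = ln(1.5905) / ln(7.7522)
  = 0.46407 / 2.04797 = 0.22660

α ≈ 0.227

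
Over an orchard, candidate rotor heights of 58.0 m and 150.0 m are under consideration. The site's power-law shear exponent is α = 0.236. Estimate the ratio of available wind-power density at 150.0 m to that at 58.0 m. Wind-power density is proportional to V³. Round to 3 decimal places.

Speed ratio: V_B/V_A = (z_B/z_A)^α = (150.0/58.0)^0.236 = (2.5862)^0.236 = 1.25138
Power-density ratio: P_B/P_A = (V_B/V_A)³ = (1.25138)³ = 1.95959

1.960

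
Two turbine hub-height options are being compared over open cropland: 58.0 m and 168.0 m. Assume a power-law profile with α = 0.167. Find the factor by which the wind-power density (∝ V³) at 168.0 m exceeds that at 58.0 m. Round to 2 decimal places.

Speed ratio: V_B/V_A = (z_B/z_A)^α = (168.0/58.0)^0.167 = (2.8966)^0.167 = 1.19436
Power-density ratio: P_B/P_A = (V_B/V_A)³ = (1.19436)³ = 1.70374

1.70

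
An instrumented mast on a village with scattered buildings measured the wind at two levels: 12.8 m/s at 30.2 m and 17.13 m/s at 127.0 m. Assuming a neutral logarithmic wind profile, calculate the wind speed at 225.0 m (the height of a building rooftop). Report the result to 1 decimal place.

18.9 m/s

Log law: V ∝ ln(z/z₀). From the pair, with r = V₁/V₂ = 0.74723,
ln z₀ = (ln z₁ − r·ln z₂)/(1 − r) = (3.4078 − 0.74723×4.8442)/0.25277 = -0.8382 → z₀ = 0.4325 m
V₃ = V₁ · ln(z₃/z₀)/ln(z₁/z₀) = 12.8 × 6.2543/4.2460 = 18.8541 m/s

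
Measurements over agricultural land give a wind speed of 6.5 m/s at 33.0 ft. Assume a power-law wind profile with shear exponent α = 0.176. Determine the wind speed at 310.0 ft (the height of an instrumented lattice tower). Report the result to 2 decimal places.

Power-law profile: V₂ = V₁ · (z₂/z₁)^α
V₂ = 6.5 × (310.0/33.0)^0.176 = 6.5 × (9.3939)^0.176
    = 6.5 × 1.4833 = 9.6413 m/s

9.64 m/s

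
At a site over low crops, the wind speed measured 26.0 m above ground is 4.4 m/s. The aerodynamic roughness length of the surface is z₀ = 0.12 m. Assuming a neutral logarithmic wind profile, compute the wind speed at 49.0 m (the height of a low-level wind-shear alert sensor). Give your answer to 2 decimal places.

4.92 m/s

Log law: V(z) ∝ ln(z/z₀), so V₂/V₁ = ln(z₂/z₀) / ln(z₁/z₀).
ln(49.0/0.12) = 6.0121, ln(26.0/0.12) = 5.3784
V₂ = 4.4 × 6.0121/5.3784 = 4.4 × 1.1178 = 4.9184 m/s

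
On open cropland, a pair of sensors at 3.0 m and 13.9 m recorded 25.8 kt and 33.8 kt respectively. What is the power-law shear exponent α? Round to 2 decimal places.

Power law: V₂/V₁ = (z₂/z₁)^α ⇒ α = ln(V₂/V₁) / ln(z₂/z₁)
α = ln(33.8/25.8) / ln(13.9/3.0) = ln(1.3101) / ln(4.6333)
  = 0.27009 / 1.53328 = 0.17615

α ≈ 0.18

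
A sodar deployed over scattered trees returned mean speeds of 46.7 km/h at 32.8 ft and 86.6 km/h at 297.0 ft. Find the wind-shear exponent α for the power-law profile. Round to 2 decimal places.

α ≈ 0.28

Power law: V₂/V₁ = (z₂/z₁)^α ⇒ α = ln(V₂/V₁) / ln(z₂/z₁)
α = ln(86.6/46.7) / ln(297.0/32.8) = ln(1.8544) / ln(9.0549)
  = 0.61756 / 2.20330 = 0.28029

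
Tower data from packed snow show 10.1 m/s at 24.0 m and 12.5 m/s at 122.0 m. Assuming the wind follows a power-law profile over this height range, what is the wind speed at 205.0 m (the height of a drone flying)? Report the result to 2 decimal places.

13.38 m/s

First find α: α = ln(V₂/V₁)/ln(z₂/z₁) = ln(12.5/10.1)/ln(122.0/24.0) = 0.21319/1.62597 = 0.1311
Extrapolate from 122.0 m to 205.0 m: V₃ = 12.5 × (205.0/122.0)^0.1311 = 12.5 × 1.0704 = 13.3802 m/s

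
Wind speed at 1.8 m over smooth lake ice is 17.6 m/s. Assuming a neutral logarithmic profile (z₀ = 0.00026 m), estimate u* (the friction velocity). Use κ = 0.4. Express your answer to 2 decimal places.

u* ≈ 0.80 m/s

Log law: V(z) = (u*/κ) · ln(z/z₀) ⇒ u* = κ · V / ln(z/z₀)
u* = 0.4 × 17.6 / ln(1.8/0.00026) = 0.4 × 17.6 / 8.8426
   = 7.0400 / 8.8426 = 0.7961 m/s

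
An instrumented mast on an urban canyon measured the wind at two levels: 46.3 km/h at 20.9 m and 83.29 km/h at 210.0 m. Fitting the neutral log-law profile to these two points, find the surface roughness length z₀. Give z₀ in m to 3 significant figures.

Log law: V(z) ∝ ln(z/z₀). With r = V₁/V₂ = 46.3/83.29 = 0.55589,
r · ln(z₂/z₀) = ln(z₁/z₀) ⇒ ln z₀ = (ln z₁ − r·ln z₂)/(1 − r)
ln z₀ = (3.03975 − 0.55589×5.34711) / 0.44411 = 0.1517
z₀ = exp(0.1517) = 1.164 m

z₀ ≈ 1.16 m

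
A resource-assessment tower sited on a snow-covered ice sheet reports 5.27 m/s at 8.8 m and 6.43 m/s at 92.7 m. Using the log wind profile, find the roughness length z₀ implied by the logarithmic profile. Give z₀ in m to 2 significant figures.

z₀ ≈ 0.00020 m

Log law: V(z) ∝ ln(z/z₀). With r = V₁/V₂ = 5.27/6.43 = 0.81960,
r · ln(z₂/z₀) = ln(z₁/z₀) ⇒ ln z₀ = (ln z₁ − r·ln z₂)/(1 − r)
ln z₀ = (2.17475 − 0.81960×4.52937) / 0.18040 = -8.5225
z₀ = exp(-8.5225) = 0.0001989 m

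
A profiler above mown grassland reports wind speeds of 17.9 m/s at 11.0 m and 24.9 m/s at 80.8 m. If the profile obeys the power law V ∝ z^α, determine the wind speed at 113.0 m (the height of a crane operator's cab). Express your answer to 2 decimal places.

First find α: α = ln(V₂/V₁)/ln(z₂/z₁) = ln(24.9/17.9)/ln(80.8/11.0) = 0.33007/1.99408 = 0.1655
Extrapolate from 80.8 m to 113.0 m: V₃ = 24.9 × (113.0/80.8)^0.1655 = 24.9 × 1.0571 = 26.3215 m/s

26.32 m/s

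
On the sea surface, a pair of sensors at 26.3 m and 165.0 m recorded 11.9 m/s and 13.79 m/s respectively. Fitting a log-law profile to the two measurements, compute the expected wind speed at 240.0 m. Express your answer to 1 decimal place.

14.2 m/s

Log law: V ∝ ln(z/z₀). From the pair, with r = V₁/V₂ = 0.86294,
ln z₀ = (ln z₁ − r·ln z₂)/(1 − r) = (3.2696 − 0.86294×5.1059)/0.13706 = -8.2928 → z₀ = 0.0002503 m
V₃ = V₁ · ln(z₃/z₀)/ln(z₁/z₀) = 11.9 × 13.7734/11.5624 = 14.1756 m/s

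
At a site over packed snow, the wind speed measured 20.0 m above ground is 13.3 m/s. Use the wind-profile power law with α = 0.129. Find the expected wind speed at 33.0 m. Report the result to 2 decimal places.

14.19 m/s

Power-law profile: V₂ = V₁ · (z₂/z₁)^α
V₂ = 13.3 × (33.0/20.0)^0.129 = 13.3 × (1.6500)^0.129
    = 13.3 × 1.0667 = 14.1875 m/s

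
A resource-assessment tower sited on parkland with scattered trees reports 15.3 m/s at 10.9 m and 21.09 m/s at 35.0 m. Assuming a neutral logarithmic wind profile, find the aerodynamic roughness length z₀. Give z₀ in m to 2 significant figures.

z₀ ≈ 0.50 m

Log law: V(z) ∝ ln(z/z₀). With r = V₁/V₂ = 15.3/21.09 = 0.72546,
r · ln(z₂/z₀) = ln(z₁/z₀) ⇒ ln z₀ = (ln z₁ − r·ln z₂)/(1 − r)
ln z₀ = (2.38876 − 0.72546×3.55535) / 0.27454 = -0.6939
z₀ = exp(-0.6939) = 0.4996 m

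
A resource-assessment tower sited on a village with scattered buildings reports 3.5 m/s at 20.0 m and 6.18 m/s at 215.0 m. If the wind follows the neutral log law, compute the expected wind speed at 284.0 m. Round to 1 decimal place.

6.5 m/s

Log law: V ∝ ln(z/z₀). From the pair, with r = V₁/V₂ = 0.56634,
ln z₀ = (ln z₁ − r·ln z₂)/(1 − r) = (2.9957 − 0.56634×5.3706)/0.43366 = -0.1058 → z₀ = 0.8996 m
V₃ = V₁ · ln(z₃/z₀)/ln(z₁/z₀) = 3.5 × 5.7548/3.1016 = 6.4941 m/s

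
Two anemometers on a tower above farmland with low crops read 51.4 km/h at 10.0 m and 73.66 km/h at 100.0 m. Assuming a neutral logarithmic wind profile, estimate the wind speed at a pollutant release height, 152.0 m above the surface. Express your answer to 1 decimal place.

Log law: V ∝ ln(z/z₀). From the pair, with r = V₁/V₂ = 0.69780,
ln z₀ = (ln z₁ − r·ln z₂)/(1 − r) = (2.3026 − 0.69780×4.6052)/0.30220 = -3.0143 → z₀ = 0.04908 m
V₃ = V₁ · ln(z₃/z₀)/ln(z₁/z₀) = 51.4 × 8.0381/5.3168 = 77.7078 km/h

77.7 km/h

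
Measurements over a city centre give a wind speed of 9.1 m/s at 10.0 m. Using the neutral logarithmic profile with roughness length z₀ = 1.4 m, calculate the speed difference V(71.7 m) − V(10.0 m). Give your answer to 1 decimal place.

Log law: V₂ = V₁ · ln(z₂/z₀)/ln(z₁/z₀) = 9.1 × 3.9360/1.9661 = 18.2176 m/s
ΔV = 18.2176 − 9.1 = 9.1176 m/s

9.1 m/s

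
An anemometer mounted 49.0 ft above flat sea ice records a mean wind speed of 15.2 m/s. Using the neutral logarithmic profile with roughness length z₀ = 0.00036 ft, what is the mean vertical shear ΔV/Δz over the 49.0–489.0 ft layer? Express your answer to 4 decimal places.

Log law: V₂ = V₁ · ln(z₂/z₀)/ln(z₁/z₀) = 15.2 × 14.1218/11.8212 = 18.1581 m/s
ΔV/Δz = (18.1581 − 15.2)/(489.0 − 49.0) = 2.9581/440.0000 = 0.00672 m/s/ft

0.0067 m/s/ft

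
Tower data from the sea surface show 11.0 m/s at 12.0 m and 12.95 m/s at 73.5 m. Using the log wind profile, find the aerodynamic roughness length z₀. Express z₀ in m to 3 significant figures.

Log law: V(z) ∝ ln(z/z₀). With r = V₁/V₂ = 11.0/12.95 = 0.84942,
r · ln(z₂/z₀) = ln(z₁/z₀) ⇒ ln z₀ = (ln z₁ − r·ln z₂)/(1 − r)
ln z₀ = (2.48491 − 0.84942×4.29729) / 0.15058 = -7.7388
z₀ = exp(-7.7388) = 0.0004356 m

z₀ ≈ 0.000436 m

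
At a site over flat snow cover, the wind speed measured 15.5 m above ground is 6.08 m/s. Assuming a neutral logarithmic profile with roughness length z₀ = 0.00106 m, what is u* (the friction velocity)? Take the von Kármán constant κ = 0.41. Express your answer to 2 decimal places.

Log law: V(z) = (u*/κ) · ln(z/z₀) ⇒ u* = κ · V / ln(z/z₀)
u* = 0.41 × 6.08 / ln(15.5/0.00106) = 0.41 × 6.08 / 9.5903
   = 2.4928 / 9.5903 = 0.2599 m/s

u* ≈ 0.26 m/s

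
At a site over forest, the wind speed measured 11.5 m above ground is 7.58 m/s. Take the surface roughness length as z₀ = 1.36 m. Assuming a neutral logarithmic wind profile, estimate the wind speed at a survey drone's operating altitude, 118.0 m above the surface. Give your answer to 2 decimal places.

Log law: V(z) ∝ ln(z/z₀), so V₂/V₁ = ln(z₂/z₀) / ln(z₁/z₀).
ln(118.0/1.36) = 4.4632, ln(11.5/1.36) = 2.1349
V₂ = 7.58 × 4.4632/2.1349 = 7.58 × 2.0906 = 15.8469 m/s

15.85 m/s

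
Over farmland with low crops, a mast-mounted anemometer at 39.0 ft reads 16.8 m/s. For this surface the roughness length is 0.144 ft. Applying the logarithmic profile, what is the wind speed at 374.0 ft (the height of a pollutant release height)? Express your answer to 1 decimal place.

Log law: V(z) ∝ ln(z/z₀), so V₂/V₁ = ln(z₂/z₀) / ln(z₁/z₀).
ln(374.0/0.144) = 7.8622, ln(39.0/0.144) = 5.6015
V₂ = 16.8 × 7.8622/5.6015 = 16.8 × 1.4036 = 23.5803 m/s

23.6 m/s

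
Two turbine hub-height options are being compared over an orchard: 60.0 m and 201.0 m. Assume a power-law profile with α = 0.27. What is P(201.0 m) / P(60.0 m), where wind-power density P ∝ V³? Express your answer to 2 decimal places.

Speed ratio: V_B/V_A = (z_B/z_A)^α = (201.0/60.0)^0.27 = (3.3500)^0.27 = 1.38600
Power-density ratio: P_B/P_A = (V_B/V_A)³ = (1.38600)³ = 2.66248

2.66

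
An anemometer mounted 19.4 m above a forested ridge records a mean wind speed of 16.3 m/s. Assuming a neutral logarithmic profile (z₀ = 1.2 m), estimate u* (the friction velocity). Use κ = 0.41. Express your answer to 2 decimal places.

u* ≈ 2.40 m/s

Log law: V(z) = (u*/κ) · ln(z/z₀) ⇒ u* = κ · V / ln(z/z₀)
u* = 0.41 × 16.3 / ln(19.4/1.2) = 0.41 × 16.3 / 2.7830
   = 6.6830 / 2.7830 = 2.4014 m/s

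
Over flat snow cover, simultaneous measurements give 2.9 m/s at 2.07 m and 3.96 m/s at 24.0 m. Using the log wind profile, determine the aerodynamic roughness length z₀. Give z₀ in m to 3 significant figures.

z₀ ≈ 0.00254 m

Log law: V(z) ∝ ln(z/z₀). With r = V₁/V₂ = 2.9/3.96 = 0.73232,
r · ln(z₂/z₀) = ln(z₁/z₀) ⇒ ln z₀ = (ln z₁ − r·ln z₂)/(1 − r)
ln z₀ = (0.72755 − 0.73232×3.17805) / 0.26768 = -5.9767
z₀ = exp(-5.9767) = 0.002537 m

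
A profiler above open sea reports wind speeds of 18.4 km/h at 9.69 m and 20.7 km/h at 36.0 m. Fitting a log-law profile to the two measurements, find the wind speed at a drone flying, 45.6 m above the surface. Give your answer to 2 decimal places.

21.11 km/h

Log law: V ∝ ln(z/z₀). From the pair, with r = V₁/V₂ = 0.88889,
ln z₀ = (ln z₁ − r·ln z₂)/(1 − r) = (2.2711 − 0.88889×3.5835)/0.11111 = -8.2283 → z₀ = 0.0002670 m
V₃ = V₁ · ln(z₃/z₀)/ln(z₁/z₀) = 18.4 × 12.0482/10.4994 = 21.1143 km/h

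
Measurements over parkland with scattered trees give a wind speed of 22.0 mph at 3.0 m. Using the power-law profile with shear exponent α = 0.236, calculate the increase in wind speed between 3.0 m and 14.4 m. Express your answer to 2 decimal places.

9.86 mph

Power law: V₂ = V₁ · (z₂/z₁)^α = 22.0 × (4.8000)^0.236 = 31.8563 mph
ΔV = 31.8563 − 22.0 = 9.8563 mph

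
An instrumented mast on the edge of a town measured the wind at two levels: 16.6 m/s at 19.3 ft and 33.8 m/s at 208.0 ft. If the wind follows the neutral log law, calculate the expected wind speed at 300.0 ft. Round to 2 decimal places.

Log law: V ∝ ln(z/z₀). From the pair, with r = V₁/V₂ = 0.49112,
ln z₀ = (ln z₁ − r·ln z₂)/(1 − r) = (2.9601 − 0.49112×5.3375)/0.50888 = 0.6656 → z₀ = 1.946 ft
V₃ = V₁ · ln(z₃/z₀)/ln(z₁/z₀) = 16.6 × 5.0382/2.2945 = 36.4497 m/s

36.45 m/s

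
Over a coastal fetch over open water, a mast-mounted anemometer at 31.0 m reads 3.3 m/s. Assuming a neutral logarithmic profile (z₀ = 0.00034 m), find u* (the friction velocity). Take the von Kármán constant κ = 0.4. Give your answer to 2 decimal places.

Log law: V(z) = (u*/κ) · ln(z/z₀) ⇒ u* = κ · V / ln(z/z₀)
u* = 0.4 × 3.3 / ln(31.0/0.00034) = 0.4 × 3.3 / 11.4206
   = 1.3200 / 11.4206 = 0.1156 m/s

u* ≈ 0.12 m/s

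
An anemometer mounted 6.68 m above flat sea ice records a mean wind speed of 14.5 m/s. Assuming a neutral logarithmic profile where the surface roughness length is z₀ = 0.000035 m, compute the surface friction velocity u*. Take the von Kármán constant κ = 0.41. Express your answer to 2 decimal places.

Log law: V(z) = (u*/κ) · ln(z/z₀) ⇒ u* = κ · V / ln(z/z₀)
u* = 0.41 × 14.5 / ln(6.68/0.000035) = 0.41 × 14.5 / 12.1593
   = 5.9450 / 12.1593 = 0.4889 m/s

u* ≈ 0.49 m/s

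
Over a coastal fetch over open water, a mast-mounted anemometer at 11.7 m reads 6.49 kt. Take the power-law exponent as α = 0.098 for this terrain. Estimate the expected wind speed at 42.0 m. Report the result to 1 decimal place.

7.4 kt

Power-law profile: V₂ = V₁ · (z₂/z₁)^α
V₂ = 6.49 × (42.0/11.7)^0.098 = 6.49 × (3.5897)^0.098
    = 6.49 × 1.1334 = 7.3560 kt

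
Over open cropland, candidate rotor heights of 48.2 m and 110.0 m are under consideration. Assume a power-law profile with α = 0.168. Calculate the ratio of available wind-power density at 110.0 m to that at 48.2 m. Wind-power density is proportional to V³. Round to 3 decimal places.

1.516

Speed ratio: V_B/V_A = (z_B/z_A)^α = (110.0/48.2)^0.168 = (2.2822)^0.168 = 1.14869
Power-density ratio: P_B/P_A = (V_B/V_A)³ = (1.14869)³ = 1.51568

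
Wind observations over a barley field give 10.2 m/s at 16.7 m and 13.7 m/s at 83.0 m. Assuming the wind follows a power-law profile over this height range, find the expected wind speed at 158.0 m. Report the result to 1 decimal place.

15.4 m/s

First find α: α = ln(V₂/V₁)/ln(z₂/z₁) = ln(13.7/10.2)/ln(83.0/16.7) = 0.29501/1.60343 = 0.1840
Extrapolate from 83.0 m to 158.0 m: V₃ = 13.7 × (158.0/83.0)^0.1840 = 13.7 × 1.1257 = 15.4227 m/s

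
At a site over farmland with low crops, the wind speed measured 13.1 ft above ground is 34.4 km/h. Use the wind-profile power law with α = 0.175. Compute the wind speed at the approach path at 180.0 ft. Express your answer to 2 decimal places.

54.41 km/h

Power-law profile: V₂ = V₁ · (z₂/z₁)^α
V₂ = 34.4 × (180.0/13.1)^0.175 = 34.4 × (13.7405)^0.175
    = 34.4 × 1.5818 = 54.4137 km/h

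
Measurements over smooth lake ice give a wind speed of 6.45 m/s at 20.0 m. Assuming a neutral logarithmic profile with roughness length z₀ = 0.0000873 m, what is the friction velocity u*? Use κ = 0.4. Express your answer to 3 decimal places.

Log law: V(z) = (u*/κ) · ln(z/z₀) ⇒ u* = κ · V / ln(z/z₀)
u* = 0.4 × 6.45 / ln(20.0/0.0000873) = 0.4 × 6.45 / 12.3419
   = 2.5800 / 12.3419 = 0.2090 m/s

u* ≈ 0.209 m/s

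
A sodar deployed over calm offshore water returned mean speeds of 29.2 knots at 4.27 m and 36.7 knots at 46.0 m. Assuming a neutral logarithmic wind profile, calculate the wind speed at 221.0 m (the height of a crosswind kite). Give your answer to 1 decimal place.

41.7 knots

Log law: V ∝ ln(z/z₀). From the pair, with r = V₁/V₂ = 0.79564,
ln z₀ = (ln z₁ − r·ln z₂)/(1 − r) = (1.4516 − 0.79564×3.8286)/0.20436 = -7.8029 → z₀ = 0.0004085 m
V₃ = V₁ · ln(z₃/z₀)/ln(z₁/z₀) = 29.2 × 13.2011/9.2546 = 41.6522 knots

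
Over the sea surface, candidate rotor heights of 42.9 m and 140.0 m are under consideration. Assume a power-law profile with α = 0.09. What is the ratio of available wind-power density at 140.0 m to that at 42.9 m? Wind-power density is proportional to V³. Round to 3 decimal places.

Speed ratio: V_B/V_A = (z_B/z_A)^α = (140.0/42.9)^0.09 = (3.2634)^0.09 = 1.11232
Power-density ratio: P_B/P_A = (V_B/V_A)³ = (1.11232)³ = 1.37623

1.376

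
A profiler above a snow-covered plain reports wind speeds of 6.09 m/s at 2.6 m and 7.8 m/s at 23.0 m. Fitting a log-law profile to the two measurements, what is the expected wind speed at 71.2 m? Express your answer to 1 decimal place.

Log law: V ∝ ln(z/z₀). From the pair, with r = V₁/V₂ = 0.78077,
ln z₀ = (ln z₁ − r·ln z₂)/(1 − r) = (0.9555 − 0.78077×3.1355)/0.21923 = -6.8083 → z₀ = 0.001105 m
V₃ = V₁ · ln(z₃/z₀)/ln(z₁/z₀) = 6.09 × 11.0738/7.7638 = 8.6864 m/s

8.7 m/s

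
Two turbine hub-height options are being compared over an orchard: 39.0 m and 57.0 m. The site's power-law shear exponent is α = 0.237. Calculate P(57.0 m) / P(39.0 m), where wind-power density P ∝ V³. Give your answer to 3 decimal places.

Speed ratio: V_B/V_A = (z_B/z_A)^α = (57.0/39.0)^0.237 = (1.4615)^0.237 = 1.09411
Power-density ratio: P_B/P_A = (V_B/V_A)³ = (1.09411)³ = 1.30972

1.310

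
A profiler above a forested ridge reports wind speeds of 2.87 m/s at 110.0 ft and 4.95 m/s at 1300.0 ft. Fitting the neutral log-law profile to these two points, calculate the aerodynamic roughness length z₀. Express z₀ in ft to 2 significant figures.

z₀ ≈ 3.6 ft

Log law: V(z) ∝ ln(z/z₀). With r = V₁/V₂ = 2.87/4.95 = 0.57980,
r · ln(z₂/z₀) = ln(z₁/z₀) ⇒ ln z₀ = (ln z₁ − r·ln z₂)/(1 − r)
ln z₀ = (4.70048 − 0.57980×7.17012) / 0.42020 = 1.2929
z₀ = exp(1.2929) = 3.643 ft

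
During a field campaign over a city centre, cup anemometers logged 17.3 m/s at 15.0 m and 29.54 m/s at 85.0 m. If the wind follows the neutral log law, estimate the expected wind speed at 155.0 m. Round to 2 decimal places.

33.78 m/s

Log law: V ∝ ln(z/z₀). From the pair, with r = V₁/V₂ = 0.58565,
ln z₀ = (ln z₁ − r·ln z₂)/(1 − r) = (2.7081 − 0.58565×4.4427)/0.41435 = 0.2564 → z₀ = 1.292 m
V₃ = V₁ · ln(z₃/z₀)/ln(z₁/z₀) = 17.3 × 4.7871/2.4517 = 33.7793 m/s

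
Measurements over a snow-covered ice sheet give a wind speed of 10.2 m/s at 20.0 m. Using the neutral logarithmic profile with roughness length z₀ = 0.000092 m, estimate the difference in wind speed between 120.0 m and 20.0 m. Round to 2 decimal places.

1.49 m/s

Log law: V₂ = V₁ · ln(z₂/z₀)/ln(z₁/z₀) = 10.2 × 14.0812/12.2895 = 11.6871 m/s
ΔV = 11.6871 − 10.2 = 1.4871 m/s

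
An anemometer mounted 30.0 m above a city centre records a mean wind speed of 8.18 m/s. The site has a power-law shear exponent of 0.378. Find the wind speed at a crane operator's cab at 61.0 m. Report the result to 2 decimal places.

Power-law profile: V₂ = V₁ · (z₂/z₁)^α
V₂ = 8.18 × (61.0/30.0)^0.378 = 8.18 × (2.0333)^0.378
    = 8.18 × 1.3077 = 10.6969 m/s

10.70 m/s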